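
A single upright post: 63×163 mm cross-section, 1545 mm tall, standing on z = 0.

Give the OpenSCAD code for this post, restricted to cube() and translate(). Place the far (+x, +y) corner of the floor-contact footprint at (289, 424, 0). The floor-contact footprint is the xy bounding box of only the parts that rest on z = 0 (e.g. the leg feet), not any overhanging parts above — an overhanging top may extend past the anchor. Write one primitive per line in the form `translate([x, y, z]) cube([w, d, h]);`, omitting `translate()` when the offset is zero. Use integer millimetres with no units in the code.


translate([226, 261, 0]) cube([63, 163, 1545]);


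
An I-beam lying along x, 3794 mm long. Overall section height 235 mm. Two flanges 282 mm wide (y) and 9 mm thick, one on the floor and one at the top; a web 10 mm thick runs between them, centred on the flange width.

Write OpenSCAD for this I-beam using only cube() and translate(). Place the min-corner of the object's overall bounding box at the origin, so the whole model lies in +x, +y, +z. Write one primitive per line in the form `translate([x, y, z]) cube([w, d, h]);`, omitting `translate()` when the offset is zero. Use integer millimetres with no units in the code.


cube([3794, 282, 9]);
translate([0, 136, 9]) cube([3794, 10, 217]);
translate([0, 0, 226]) cube([3794, 282, 9]);


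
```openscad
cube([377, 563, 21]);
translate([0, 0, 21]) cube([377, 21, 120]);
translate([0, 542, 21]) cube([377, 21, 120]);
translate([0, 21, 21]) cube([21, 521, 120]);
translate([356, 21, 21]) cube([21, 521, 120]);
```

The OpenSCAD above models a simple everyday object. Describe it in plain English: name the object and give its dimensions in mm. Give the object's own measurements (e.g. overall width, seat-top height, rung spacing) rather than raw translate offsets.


An open-topped rectangular box: outside dimensions 377×563×141 mm, with a uniform wall and base thickness of 21 mm. The base is a full 377×563 slab on the floor; four walls sit on top of the base. The front and back walls (the −y and +y sides) span the full width; the two side walls fit between them.


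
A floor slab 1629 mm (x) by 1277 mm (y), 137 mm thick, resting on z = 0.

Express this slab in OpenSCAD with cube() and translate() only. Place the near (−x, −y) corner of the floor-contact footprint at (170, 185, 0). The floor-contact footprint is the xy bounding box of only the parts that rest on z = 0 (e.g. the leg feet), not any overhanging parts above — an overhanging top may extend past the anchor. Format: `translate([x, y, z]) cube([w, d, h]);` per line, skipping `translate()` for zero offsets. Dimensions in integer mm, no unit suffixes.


translate([170, 185, 0]) cube([1629, 1277, 137]);


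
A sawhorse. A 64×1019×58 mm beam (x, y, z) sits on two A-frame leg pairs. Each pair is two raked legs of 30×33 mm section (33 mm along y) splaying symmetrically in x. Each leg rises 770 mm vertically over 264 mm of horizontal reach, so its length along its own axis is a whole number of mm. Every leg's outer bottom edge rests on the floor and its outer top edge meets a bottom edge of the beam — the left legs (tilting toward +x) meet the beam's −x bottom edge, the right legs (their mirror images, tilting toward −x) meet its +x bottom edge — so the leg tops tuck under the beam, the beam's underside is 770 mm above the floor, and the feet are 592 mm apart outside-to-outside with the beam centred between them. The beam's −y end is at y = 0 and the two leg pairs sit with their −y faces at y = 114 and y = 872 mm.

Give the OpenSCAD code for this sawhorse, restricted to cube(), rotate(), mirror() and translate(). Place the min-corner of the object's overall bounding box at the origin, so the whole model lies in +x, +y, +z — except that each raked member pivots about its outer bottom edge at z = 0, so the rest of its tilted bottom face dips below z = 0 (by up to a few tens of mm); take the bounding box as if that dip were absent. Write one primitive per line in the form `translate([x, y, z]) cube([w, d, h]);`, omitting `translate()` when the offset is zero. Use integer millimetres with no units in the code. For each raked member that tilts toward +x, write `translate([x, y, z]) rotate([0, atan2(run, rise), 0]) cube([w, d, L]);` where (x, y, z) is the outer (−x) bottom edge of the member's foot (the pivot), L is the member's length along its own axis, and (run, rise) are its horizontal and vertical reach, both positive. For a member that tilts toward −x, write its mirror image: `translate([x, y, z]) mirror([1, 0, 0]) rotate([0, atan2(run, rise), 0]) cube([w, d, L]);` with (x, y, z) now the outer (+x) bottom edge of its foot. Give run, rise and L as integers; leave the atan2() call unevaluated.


// leg length = √(264² + 770²) = 814
// right-leg outer foot x = 2·264 + 64 = 592
// beam min-corner = (264, 0, 770)
translate([264, 0, 770]) cube([64, 1019, 58]);
translate([0, 114, 0]) rotate([0, atan2(264, 770), 0]) cube([30, 33, 814]);
translate([592, 114, 0]) mirror([1, 0, 0]) rotate([0, atan2(264, 770), 0]) cube([30, 33, 814]);
translate([0, 872, 0]) rotate([0, atan2(264, 770), 0]) cube([30, 33, 814]);
translate([592, 872, 0]) mirror([1, 0, 0]) rotate([0, atan2(264, 770), 0]) cube([30, 33, 814]);


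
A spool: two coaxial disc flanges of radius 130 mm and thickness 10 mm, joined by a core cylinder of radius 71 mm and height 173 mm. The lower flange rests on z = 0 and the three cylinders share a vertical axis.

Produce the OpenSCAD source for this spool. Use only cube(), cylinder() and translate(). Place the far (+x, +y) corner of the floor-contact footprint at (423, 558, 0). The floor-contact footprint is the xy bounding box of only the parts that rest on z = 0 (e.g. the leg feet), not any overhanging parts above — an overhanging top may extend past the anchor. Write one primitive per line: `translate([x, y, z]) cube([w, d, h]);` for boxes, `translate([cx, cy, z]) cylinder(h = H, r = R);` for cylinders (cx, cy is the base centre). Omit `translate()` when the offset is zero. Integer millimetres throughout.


translate([293, 428, 0]) cylinder(h = 10, r = 130);
translate([293, 428, 10]) cylinder(h = 173, r = 71);
translate([293, 428, 183]) cylinder(h = 10, r = 130);


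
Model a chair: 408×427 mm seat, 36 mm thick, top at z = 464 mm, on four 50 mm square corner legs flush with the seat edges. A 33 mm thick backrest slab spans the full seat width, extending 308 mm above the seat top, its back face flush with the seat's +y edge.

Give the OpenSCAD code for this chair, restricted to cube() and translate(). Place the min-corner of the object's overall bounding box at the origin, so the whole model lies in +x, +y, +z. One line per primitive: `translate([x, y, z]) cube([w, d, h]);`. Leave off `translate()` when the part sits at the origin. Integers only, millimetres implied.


// leg_h = 464 - 36 = 428
translate([0, 0, 428]) cube([408, 427, 36]);
cube([50, 50, 428]);
translate([358, 0, 0]) cube([50, 50, 428]);
translate([0, 377, 0]) cube([50, 50, 428]);
translate([358, 377, 0]) cube([50, 50, 428]);
translate([0, 394, 464]) cube([408, 33, 308]);


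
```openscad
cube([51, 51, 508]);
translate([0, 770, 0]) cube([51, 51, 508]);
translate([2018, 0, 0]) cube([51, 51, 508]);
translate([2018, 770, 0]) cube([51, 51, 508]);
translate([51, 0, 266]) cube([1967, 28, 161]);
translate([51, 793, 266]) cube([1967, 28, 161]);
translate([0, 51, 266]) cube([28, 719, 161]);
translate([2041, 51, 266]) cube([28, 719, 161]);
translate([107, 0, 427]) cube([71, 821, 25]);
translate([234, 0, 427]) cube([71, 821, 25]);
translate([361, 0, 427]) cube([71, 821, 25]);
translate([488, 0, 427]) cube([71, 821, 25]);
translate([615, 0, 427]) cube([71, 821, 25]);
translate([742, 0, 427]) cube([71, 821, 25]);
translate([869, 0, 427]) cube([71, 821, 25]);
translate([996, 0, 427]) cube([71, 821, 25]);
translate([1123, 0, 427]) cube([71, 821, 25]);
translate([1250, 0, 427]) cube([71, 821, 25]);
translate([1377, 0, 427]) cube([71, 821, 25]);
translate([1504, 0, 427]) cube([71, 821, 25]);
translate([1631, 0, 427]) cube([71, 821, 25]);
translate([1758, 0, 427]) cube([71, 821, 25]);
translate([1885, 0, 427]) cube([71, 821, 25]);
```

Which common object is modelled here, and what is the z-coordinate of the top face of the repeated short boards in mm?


A bed frame. The slat-top height is 452 mm.

Four posts, four rails, and a row of slats — a bed frame. Slats sit on the rails at z = 266 + 161 = 427; with slat thickness 25, the top is 452 mm.


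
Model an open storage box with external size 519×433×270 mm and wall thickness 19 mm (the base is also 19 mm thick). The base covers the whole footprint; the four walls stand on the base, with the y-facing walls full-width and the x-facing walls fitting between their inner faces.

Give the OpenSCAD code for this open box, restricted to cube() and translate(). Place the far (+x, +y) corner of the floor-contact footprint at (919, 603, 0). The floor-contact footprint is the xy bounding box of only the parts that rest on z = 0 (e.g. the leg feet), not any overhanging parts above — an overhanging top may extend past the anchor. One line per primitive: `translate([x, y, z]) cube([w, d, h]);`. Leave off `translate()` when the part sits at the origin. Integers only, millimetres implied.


translate([400, 170, 0]) cube([519, 433, 19]);
translate([400, 170, 19]) cube([519, 19, 251]);
translate([400, 584, 19]) cube([519, 19, 251]);
translate([400, 189, 19]) cube([19, 395, 251]);
translate([900, 189, 19]) cube([19, 395, 251]);


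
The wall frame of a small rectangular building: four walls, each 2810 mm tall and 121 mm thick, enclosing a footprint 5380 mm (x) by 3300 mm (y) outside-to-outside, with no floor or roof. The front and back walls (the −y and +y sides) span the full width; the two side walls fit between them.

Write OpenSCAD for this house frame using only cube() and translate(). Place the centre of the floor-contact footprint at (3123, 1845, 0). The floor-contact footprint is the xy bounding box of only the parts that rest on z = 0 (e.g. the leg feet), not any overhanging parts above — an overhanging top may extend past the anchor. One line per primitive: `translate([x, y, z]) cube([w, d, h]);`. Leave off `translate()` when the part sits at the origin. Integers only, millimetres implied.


translate([433, 195, 0]) cube([5380, 121, 2810]);
translate([433, 3374, 0]) cube([5380, 121, 2810]);
translate([433, 316, 0]) cube([121, 3058, 2810]);
translate([5692, 316, 0]) cube([121, 3058, 2810]);


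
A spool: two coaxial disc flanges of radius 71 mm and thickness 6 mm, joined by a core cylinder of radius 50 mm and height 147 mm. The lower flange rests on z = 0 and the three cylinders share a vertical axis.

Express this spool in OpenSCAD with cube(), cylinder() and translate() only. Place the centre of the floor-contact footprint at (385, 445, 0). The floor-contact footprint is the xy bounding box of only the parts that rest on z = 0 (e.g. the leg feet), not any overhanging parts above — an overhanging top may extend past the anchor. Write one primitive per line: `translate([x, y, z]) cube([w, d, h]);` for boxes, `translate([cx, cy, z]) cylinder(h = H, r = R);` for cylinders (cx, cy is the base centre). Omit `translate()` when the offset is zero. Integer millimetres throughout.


translate([385, 445, 0]) cylinder(h = 6, r = 71);
translate([385, 445, 6]) cylinder(h = 147, r = 50);
translate([385, 445, 153]) cylinder(h = 6, r = 71);


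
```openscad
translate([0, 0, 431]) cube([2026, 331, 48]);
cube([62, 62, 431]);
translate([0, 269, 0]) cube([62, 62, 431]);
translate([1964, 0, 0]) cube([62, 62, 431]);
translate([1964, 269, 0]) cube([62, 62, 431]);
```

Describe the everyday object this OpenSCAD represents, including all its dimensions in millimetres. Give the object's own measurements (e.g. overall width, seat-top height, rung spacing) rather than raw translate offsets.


A bench: a 2026×331 mm seat slab, 48 mm thick, top at z = 479 mm, on four 62×62 mm square legs flush with the seat corners and standing on z = 0.


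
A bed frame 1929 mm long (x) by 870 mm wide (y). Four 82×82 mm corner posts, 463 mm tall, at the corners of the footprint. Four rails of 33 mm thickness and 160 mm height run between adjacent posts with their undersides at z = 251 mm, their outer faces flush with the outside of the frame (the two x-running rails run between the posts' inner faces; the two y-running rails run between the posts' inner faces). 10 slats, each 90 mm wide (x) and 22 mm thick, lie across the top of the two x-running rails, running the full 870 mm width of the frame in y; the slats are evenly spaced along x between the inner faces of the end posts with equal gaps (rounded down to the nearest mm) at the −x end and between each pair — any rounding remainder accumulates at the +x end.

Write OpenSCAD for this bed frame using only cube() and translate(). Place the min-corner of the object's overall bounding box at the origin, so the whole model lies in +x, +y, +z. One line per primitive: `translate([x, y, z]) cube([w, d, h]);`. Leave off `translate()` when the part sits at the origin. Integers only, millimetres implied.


cube([82, 82, 463]);
translate([0, 788, 0]) cube([82, 82, 463]);
translate([1847, 0, 0]) cube([82, 82, 463]);
translate([1847, 788, 0]) cube([82, 82, 463]);
translate([82, 0, 251]) cube([1765, 33, 160]);
translate([82, 837, 251]) cube([1765, 33, 160]);
translate([0, 82, 251]) cube([33, 706, 160]);
translate([1896, 82, 251]) cube([33, 706, 160]);
translate([160, 0, 411]) cube([90, 870, 22]);
translate([328, 0, 411]) cube([90, 870, 22]);
translate([496, 0, 411]) cube([90, 870, 22]);
translate([664, 0, 411]) cube([90, 870, 22]);
translate([832, 0, 411]) cube([90, 870, 22]);
translate([1000, 0, 411]) cube([90, 870, 22]);
translate([1168, 0, 411]) cube([90, 870, 22]);
translate([1336, 0, 411]) cube([90, 870, 22]);
translate([1504, 0, 411]) cube([90, 870, 22]);
translate([1672, 0, 411]) cube([90, 870, 22]);


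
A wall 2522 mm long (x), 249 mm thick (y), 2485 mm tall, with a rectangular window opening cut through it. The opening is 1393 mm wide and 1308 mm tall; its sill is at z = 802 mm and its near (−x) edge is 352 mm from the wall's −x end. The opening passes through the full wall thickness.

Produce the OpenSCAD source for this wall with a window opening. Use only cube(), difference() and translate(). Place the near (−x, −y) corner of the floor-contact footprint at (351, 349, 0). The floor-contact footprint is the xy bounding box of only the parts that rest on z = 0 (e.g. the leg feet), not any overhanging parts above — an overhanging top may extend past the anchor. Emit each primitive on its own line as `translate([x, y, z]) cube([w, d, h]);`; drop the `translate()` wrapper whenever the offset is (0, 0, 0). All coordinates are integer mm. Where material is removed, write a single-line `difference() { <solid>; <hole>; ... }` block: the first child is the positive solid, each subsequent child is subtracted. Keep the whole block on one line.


difference() { translate([351, 349, 0]) cube([2522, 249, 2485]); translate([703, 349, 802]) cube([1393, 249, 1308]); }


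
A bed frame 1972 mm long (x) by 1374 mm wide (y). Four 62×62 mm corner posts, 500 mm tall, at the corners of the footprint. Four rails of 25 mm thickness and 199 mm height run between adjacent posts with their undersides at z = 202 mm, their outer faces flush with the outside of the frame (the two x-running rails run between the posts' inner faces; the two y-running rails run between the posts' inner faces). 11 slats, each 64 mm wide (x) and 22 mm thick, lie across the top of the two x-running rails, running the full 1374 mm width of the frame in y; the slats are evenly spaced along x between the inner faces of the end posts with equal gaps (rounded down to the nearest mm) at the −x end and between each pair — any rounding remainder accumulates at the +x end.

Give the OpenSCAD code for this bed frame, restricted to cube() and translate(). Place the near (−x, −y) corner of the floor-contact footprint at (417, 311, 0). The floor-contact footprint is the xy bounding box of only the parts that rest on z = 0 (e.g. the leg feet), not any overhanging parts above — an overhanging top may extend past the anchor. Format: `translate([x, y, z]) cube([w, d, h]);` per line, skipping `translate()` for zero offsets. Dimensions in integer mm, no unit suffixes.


// slat z = rail_z + rail_h = 202 + 199 = 401
// slat gap = ⌊(1848 − 11·64) / 12⌋ = 95
translate([417, 311, 0]) cube([62, 62, 500]);
translate([417, 1623, 0]) cube([62, 62, 500]);
translate([2327, 311, 0]) cube([62, 62, 500]);
translate([2327, 1623, 0]) cube([62, 62, 500]);
translate([479, 311, 202]) cube([1848, 25, 199]);
translate([479, 1660, 202]) cube([1848, 25, 199]);
translate([417, 373, 202]) cube([25, 1250, 199]);
translate([2364, 373, 202]) cube([25, 1250, 199]);
translate([574, 311, 401]) cube([64, 1374, 22]);
translate([733, 311, 401]) cube([64, 1374, 22]);
translate([892, 311, 401]) cube([64, 1374, 22]);
translate([1051, 311, 401]) cube([64, 1374, 22]);
translate([1210, 311, 401]) cube([64, 1374, 22]);
translate([1369, 311, 401]) cube([64, 1374, 22]);
translate([1528, 311, 401]) cube([64, 1374, 22]);
translate([1687, 311, 401]) cube([64, 1374, 22]);
translate([1846, 311, 401]) cube([64, 1374, 22]);
translate([2005, 311, 401]) cube([64, 1374, 22]);
translate([2164, 311, 401]) cube([64, 1374, 22]);


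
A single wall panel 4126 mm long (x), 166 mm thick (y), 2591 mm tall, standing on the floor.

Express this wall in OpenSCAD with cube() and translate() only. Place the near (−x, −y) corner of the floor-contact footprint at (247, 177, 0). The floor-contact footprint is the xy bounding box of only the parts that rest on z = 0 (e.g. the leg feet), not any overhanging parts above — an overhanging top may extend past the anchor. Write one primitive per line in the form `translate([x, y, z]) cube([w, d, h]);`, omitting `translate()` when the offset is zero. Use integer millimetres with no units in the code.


translate([247, 177, 0]) cube([4126, 166, 2591]);


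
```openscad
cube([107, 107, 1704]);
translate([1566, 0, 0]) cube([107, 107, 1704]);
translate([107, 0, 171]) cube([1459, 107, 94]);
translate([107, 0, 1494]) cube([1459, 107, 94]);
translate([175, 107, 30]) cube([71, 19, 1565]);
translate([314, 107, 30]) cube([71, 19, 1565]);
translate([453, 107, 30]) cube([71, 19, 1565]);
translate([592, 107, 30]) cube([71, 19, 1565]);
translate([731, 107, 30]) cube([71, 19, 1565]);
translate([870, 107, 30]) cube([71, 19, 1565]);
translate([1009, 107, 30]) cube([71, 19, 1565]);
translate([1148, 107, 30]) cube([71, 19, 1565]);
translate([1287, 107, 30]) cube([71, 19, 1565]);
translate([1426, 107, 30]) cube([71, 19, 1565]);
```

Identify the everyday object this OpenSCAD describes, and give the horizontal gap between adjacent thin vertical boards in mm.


A fence section. The picket gap is 68 mm.

Two posts, two rails, 10 pickets — a fence section. Span 1459 mm holds 10 pickets of 71 mm with 11 equal gaps: ⌊(1459 − 10·71) / 11⌋ = 68 mm.


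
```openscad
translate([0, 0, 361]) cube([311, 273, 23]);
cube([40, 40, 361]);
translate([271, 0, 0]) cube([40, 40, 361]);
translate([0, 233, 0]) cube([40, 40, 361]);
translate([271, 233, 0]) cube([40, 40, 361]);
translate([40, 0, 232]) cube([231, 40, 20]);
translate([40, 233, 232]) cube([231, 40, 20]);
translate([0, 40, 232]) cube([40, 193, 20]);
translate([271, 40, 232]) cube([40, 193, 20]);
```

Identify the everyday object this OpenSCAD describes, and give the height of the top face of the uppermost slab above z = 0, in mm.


A stool. The seat height is 384 mm.

A 311×273×23 slab at z = 361 on four corner posts — a stool. The seat top is 361 + 23 = 384 mm.


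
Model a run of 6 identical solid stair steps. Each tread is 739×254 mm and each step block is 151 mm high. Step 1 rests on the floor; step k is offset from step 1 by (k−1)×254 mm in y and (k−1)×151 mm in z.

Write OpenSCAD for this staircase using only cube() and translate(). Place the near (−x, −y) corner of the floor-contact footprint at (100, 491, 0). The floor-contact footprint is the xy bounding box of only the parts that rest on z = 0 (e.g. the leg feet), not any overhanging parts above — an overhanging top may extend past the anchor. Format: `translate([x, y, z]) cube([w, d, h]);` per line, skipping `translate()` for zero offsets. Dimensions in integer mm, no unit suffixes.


translate([100, 491, 0]) cube([739, 254, 151]);
translate([100, 745, 151]) cube([739, 254, 151]);
translate([100, 999, 302]) cube([739, 254, 151]);
translate([100, 1253, 453]) cube([739, 254, 151]);
translate([100, 1507, 604]) cube([739, 254, 151]);
translate([100, 1761, 755]) cube([739, 254, 151]);


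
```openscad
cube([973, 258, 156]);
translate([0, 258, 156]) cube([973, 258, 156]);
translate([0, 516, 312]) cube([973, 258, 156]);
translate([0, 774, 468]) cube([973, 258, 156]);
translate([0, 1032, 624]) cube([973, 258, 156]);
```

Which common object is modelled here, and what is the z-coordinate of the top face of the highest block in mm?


A staircase. The total rise is 780 mm.

5 identical blocks, each offset up and back from the previous — a staircase. Each step is 156 mm tall and there are 5 of them, so the total rise is 5 × 156 = 780 mm.


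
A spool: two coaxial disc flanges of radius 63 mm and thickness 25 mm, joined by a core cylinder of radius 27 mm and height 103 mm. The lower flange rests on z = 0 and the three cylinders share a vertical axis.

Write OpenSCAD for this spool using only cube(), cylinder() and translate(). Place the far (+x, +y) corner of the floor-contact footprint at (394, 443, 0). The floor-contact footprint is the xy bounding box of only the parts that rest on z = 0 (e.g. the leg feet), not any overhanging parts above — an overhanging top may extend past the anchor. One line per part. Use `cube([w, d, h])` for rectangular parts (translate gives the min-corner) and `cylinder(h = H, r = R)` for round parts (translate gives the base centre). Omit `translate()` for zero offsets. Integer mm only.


translate([331, 380, 0]) cylinder(h = 25, r = 63);
translate([331, 380, 25]) cylinder(h = 103, r = 27);
translate([331, 380, 128]) cylinder(h = 25, r = 63);


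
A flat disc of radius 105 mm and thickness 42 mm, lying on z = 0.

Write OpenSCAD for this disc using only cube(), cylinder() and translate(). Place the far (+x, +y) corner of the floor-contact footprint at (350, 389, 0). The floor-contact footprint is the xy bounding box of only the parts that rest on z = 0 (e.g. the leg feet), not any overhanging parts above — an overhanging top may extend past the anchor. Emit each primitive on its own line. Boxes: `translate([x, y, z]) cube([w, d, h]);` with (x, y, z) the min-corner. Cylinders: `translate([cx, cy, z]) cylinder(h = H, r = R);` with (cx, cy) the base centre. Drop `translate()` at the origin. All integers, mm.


translate([245, 284, 0]) cylinder(h = 42, r = 105);


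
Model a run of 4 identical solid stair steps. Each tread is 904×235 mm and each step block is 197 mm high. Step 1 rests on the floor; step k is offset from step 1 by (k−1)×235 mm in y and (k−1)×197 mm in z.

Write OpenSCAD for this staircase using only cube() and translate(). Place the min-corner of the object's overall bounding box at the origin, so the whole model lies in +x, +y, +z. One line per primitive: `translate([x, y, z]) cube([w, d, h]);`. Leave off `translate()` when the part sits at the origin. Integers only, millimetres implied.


cube([904, 235, 197]);
translate([0, 235, 197]) cube([904, 235, 197]);
translate([0, 470, 394]) cube([904, 235, 197]);
translate([0, 705, 591]) cube([904, 235, 197]);


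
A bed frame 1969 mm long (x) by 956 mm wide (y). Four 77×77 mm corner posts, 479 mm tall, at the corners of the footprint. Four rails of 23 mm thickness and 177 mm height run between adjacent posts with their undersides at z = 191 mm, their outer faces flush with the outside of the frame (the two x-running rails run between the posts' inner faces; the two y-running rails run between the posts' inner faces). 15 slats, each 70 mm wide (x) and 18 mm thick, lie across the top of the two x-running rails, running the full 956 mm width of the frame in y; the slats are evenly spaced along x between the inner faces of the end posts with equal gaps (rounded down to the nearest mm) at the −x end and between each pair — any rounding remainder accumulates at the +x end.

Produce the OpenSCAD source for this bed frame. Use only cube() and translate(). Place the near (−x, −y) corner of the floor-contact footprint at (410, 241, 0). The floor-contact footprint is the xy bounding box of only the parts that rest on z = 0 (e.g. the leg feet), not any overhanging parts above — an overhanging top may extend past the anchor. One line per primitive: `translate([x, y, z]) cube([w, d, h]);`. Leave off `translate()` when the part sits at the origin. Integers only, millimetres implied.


translate([410, 241, 0]) cube([77, 77, 479]);
translate([410, 1120, 0]) cube([77, 77, 479]);
translate([2302, 241, 0]) cube([77, 77, 479]);
translate([2302, 1120, 0]) cube([77, 77, 479]);
translate([487, 241, 191]) cube([1815, 23, 177]);
translate([487, 1174, 191]) cube([1815, 23, 177]);
translate([410, 318, 191]) cube([23, 802, 177]);
translate([2356, 318, 191]) cube([23, 802, 177]);
translate([534, 241, 368]) cube([70, 956, 18]);
translate([651, 241, 368]) cube([70, 956, 18]);
translate([768, 241, 368]) cube([70, 956, 18]);
translate([885, 241, 368]) cube([70, 956, 18]);
translate([1002, 241, 368]) cube([70, 956, 18]);
translate([1119, 241, 368]) cube([70, 956, 18]);
translate([1236, 241, 368]) cube([70, 956, 18]);
translate([1353, 241, 368]) cube([70, 956, 18]);
translate([1470, 241, 368]) cube([70, 956, 18]);
translate([1587, 241, 368]) cube([70, 956, 18]);
translate([1704, 241, 368]) cube([70, 956, 18]);
translate([1821, 241, 368]) cube([70, 956, 18]);
translate([1938, 241, 368]) cube([70, 956, 18]);
translate([2055, 241, 368]) cube([70, 956, 18]);
translate([2172, 241, 368]) cube([70, 956, 18]);


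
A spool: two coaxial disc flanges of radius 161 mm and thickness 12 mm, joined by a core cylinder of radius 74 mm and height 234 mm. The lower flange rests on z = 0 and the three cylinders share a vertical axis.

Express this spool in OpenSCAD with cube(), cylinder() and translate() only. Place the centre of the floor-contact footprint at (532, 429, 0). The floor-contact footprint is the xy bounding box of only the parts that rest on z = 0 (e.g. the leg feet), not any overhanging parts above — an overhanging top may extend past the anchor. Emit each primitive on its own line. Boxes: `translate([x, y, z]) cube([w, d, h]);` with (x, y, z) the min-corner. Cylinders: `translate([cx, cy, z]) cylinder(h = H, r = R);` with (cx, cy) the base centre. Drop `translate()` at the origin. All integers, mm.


translate([532, 429, 0]) cylinder(h = 12, r = 161);
translate([532, 429, 12]) cylinder(h = 234, r = 74);
translate([532, 429, 246]) cylinder(h = 12, r = 161);


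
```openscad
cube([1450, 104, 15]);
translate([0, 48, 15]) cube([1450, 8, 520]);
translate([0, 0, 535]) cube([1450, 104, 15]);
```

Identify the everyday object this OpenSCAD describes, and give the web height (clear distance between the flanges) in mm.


An I-beam. The web height is 520 mm.

Two wide flanges with a thin centred web — an I-beam. Overall 550 mm minus two 15 mm flanges gives a web of 550 − 2·15 = 520 mm.


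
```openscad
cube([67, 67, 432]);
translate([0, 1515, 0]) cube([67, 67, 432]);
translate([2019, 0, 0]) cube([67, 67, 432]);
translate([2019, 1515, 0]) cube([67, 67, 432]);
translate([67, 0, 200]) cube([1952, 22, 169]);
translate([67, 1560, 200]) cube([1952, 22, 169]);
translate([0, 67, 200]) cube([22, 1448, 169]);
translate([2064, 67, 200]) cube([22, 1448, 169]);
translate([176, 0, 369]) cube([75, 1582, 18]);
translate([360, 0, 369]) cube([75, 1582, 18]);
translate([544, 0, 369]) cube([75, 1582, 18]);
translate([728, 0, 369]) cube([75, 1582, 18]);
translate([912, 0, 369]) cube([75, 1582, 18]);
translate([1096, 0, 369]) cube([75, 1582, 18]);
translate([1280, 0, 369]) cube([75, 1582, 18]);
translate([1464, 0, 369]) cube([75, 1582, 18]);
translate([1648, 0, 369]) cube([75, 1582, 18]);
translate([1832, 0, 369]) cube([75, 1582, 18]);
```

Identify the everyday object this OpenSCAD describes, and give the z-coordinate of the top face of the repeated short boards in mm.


A bed frame. The slat-top height is 387 mm.

Four posts, four rails, and a row of slats — a bed frame. Slats sit on the rails at z = 200 + 169 = 369; with slat thickness 18, the top is 387 mm.


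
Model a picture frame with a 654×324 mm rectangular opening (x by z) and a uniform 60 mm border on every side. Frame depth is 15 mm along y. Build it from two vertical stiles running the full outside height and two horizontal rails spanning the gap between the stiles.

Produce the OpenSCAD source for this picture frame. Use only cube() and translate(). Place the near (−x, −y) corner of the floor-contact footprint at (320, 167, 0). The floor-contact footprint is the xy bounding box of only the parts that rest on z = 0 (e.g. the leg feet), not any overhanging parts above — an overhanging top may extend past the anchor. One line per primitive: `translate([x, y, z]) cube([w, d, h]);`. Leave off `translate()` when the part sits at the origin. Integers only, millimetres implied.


translate([320, 167, 0]) cube([60, 15, 444]);
translate([1034, 167, 0]) cube([60, 15, 444]);
translate([380, 167, 0]) cube([654, 15, 60]);
translate([380, 167, 384]) cube([654, 15, 60]);


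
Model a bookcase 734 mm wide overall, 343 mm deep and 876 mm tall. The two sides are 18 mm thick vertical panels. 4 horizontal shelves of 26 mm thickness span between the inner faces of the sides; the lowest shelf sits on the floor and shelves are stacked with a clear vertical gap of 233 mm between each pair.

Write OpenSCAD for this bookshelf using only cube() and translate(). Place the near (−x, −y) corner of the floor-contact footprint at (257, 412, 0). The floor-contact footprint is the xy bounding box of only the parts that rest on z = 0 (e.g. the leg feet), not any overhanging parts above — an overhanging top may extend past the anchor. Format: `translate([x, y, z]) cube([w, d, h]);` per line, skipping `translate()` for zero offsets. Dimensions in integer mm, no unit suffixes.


translate([257, 412, 0]) cube([18, 343, 876]);
translate([973, 412, 0]) cube([18, 343, 876]);
translate([275, 412, 0]) cube([698, 343, 26]);
translate([275, 412, 259]) cube([698, 343, 26]);
translate([275, 412, 518]) cube([698, 343, 26]);
translate([275, 412, 777]) cube([698, 343, 26]);


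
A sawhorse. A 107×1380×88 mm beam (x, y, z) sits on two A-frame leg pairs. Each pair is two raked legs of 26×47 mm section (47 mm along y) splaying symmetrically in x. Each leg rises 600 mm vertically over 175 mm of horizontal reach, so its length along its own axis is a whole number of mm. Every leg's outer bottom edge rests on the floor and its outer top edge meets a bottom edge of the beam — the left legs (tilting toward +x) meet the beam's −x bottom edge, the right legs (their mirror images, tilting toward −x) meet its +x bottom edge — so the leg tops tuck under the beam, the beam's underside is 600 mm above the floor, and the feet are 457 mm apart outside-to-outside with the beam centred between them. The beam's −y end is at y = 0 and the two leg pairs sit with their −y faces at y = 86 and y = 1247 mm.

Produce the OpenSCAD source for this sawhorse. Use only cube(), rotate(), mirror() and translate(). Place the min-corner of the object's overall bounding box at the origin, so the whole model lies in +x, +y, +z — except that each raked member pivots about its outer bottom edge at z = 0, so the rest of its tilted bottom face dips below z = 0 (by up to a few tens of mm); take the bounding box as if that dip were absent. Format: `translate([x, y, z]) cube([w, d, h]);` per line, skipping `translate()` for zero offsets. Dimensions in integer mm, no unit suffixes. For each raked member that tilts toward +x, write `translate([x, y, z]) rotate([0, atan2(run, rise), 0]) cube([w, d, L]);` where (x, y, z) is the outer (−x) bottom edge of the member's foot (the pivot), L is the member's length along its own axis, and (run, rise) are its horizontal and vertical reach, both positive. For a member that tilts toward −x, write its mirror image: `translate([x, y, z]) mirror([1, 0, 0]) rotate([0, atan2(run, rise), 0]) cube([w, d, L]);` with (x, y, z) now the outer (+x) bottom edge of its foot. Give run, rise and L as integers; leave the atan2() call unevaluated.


translate([175, 0, 600]) cube([107, 1380, 88]);
translate([0, 86, 0]) rotate([0, atan2(175, 600), 0]) cube([26, 47, 625]);
translate([457, 86, 0]) mirror([1, 0, 0]) rotate([0, atan2(175, 600), 0]) cube([26, 47, 625]);
translate([0, 1247, 0]) rotate([0, atan2(175, 600), 0]) cube([26, 47, 625]);
translate([457, 1247, 0]) mirror([1, 0, 0]) rotate([0, atan2(175, 600), 0]) cube([26, 47, 625]);


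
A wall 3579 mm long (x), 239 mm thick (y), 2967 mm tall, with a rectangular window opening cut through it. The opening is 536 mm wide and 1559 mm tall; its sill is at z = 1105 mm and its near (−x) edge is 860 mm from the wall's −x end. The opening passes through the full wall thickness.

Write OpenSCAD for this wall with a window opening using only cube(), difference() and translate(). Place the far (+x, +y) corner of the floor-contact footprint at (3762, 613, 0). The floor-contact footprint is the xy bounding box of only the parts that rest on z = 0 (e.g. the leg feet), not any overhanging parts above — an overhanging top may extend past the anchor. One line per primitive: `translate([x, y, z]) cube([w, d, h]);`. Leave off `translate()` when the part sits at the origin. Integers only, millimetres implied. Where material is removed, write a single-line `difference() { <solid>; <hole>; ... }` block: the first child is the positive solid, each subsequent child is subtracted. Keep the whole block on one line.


difference() { translate([183, 374, 0]) cube([3579, 239, 2967]); translate([1043, 374, 1105]) cube([536, 239, 1559]); }


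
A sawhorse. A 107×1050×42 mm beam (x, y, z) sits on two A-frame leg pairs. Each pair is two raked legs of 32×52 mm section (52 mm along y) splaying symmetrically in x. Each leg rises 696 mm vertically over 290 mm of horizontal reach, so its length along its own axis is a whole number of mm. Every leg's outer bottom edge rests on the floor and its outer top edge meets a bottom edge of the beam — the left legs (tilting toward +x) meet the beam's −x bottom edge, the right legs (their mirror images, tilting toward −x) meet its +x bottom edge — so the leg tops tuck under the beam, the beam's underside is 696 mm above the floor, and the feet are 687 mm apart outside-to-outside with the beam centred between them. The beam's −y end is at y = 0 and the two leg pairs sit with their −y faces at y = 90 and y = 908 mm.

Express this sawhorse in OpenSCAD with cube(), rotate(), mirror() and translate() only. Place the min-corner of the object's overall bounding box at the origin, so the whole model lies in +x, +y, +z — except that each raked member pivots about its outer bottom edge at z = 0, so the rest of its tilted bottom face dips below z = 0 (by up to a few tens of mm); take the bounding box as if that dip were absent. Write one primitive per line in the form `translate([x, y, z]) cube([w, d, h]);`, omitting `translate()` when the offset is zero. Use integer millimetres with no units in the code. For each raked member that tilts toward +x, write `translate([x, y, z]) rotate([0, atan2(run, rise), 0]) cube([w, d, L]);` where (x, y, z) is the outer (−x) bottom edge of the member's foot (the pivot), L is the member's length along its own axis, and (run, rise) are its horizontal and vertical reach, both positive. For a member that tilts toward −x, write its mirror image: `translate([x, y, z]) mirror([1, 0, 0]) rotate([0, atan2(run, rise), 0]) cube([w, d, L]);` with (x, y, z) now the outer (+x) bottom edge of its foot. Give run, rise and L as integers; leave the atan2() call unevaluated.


translate([290, 0, 696]) cube([107, 1050, 42]);
translate([0, 90, 0]) rotate([0, atan2(290, 696), 0]) cube([32, 52, 754]);
translate([687, 90, 0]) mirror([1, 0, 0]) rotate([0, atan2(290, 696), 0]) cube([32, 52, 754]);
translate([0, 908, 0]) rotate([0, atan2(290, 696), 0]) cube([32, 52, 754]);
translate([687, 908, 0]) mirror([1, 0, 0]) rotate([0, atan2(290, 696), 0]) cube([32, 52, 754]);


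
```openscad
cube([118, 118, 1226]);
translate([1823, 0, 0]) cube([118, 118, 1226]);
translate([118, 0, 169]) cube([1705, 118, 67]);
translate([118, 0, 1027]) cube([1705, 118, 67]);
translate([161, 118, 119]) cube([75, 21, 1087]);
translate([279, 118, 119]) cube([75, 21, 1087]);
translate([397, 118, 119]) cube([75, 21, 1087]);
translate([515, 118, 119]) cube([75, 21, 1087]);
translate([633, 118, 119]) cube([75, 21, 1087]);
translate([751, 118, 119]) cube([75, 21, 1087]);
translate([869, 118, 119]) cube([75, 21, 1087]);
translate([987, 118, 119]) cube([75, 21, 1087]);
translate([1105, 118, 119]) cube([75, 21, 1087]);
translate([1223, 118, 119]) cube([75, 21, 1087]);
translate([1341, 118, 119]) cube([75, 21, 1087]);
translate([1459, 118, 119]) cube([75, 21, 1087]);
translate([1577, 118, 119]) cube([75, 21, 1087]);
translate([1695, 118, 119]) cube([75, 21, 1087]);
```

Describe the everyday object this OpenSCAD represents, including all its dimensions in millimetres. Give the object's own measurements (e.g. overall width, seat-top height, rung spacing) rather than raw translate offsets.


A fence section. Two 118×118 mm posts, 1226 mm tall, stand on the floor with a clear span of 1705 mm between their inner faces. Two horizontal rails of 118×67 mm section span the gap between the posts with their undersides at z = 169 mm and z = 1027 mm, flush with the posts' −y face. 14 pickets, each 75 mm wide, 21 mm thick and 1087 mm tall, are fixed to the +y face of the rails with their bottoms at z = 119 mm, spaced across the span with a 43 mm gap after the −x post and between neighbouring pickets, with 53 mm left before the +x post.


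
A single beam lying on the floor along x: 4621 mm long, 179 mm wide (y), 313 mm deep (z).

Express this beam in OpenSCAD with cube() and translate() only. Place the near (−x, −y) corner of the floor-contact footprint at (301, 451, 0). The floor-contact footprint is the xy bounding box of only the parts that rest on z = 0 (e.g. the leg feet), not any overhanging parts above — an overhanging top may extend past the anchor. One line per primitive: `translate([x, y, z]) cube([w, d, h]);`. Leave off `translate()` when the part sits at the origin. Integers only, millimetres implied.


translate([301, 451, 0]) cube([4621, 179, 313]);


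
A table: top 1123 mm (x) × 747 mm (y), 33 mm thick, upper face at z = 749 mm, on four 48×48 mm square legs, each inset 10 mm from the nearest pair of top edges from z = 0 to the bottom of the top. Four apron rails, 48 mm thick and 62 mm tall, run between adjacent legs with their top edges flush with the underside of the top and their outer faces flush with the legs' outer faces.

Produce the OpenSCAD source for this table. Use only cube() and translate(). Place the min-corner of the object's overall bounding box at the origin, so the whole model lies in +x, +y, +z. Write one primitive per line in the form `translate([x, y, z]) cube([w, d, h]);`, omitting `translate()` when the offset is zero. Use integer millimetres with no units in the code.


translate([0, 0, 716]) cube([1123, 747, 33]);
translate([10, 10, 0]) cube([48, 48, 716]);
translate([1065, 10, 0]) cube([48, 48, 716]);
translate([10, 689, 0]) cube([48, 48, 716]);
translate([1065, 689, 0]) cube([48, 48, 716]);
translate([58, 10, 654]) cube([1007, 48, 62]);
translate([58, 689, 654]) cube([1007, 48, 62]);
translate([10, 58, 654]) cube([48, 631, 62]);
translate([1065, 58, 654]) cube([48, 631, 62]);


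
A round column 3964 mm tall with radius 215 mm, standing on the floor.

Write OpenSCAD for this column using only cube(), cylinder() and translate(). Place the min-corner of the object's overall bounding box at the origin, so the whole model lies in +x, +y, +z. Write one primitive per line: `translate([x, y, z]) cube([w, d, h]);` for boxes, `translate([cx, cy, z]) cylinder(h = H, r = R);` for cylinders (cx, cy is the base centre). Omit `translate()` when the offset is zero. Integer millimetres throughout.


translate([215, 215, 0]) cylinder(h = 3964, r = 215);
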